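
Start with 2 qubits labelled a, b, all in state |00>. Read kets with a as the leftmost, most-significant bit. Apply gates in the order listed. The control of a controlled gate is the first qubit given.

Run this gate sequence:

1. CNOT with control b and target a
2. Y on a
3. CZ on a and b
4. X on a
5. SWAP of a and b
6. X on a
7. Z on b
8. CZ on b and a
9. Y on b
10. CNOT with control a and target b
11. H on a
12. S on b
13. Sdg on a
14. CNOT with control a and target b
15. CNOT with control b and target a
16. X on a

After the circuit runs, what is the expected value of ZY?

The expectation value of ZY is -1.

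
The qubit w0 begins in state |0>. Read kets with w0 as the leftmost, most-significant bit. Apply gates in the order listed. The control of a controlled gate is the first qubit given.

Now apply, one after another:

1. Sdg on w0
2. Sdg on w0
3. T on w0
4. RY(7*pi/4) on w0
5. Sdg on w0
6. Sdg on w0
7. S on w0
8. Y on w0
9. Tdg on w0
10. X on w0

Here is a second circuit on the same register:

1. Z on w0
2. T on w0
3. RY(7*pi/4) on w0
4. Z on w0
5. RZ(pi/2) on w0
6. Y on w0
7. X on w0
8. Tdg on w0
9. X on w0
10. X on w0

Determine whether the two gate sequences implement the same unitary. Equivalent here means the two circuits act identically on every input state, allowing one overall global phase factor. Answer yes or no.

No, they are not equivalent — no single phase factor reconciles the two unitaries.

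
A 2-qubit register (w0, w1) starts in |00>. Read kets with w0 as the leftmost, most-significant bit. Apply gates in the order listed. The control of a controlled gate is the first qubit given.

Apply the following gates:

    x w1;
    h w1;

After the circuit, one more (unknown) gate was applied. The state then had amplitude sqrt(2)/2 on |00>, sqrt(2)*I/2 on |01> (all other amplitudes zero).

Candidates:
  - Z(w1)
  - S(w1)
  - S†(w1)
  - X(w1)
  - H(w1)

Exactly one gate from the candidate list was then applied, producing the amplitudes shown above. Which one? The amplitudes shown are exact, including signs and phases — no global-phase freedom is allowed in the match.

The applied gate was S†(w1).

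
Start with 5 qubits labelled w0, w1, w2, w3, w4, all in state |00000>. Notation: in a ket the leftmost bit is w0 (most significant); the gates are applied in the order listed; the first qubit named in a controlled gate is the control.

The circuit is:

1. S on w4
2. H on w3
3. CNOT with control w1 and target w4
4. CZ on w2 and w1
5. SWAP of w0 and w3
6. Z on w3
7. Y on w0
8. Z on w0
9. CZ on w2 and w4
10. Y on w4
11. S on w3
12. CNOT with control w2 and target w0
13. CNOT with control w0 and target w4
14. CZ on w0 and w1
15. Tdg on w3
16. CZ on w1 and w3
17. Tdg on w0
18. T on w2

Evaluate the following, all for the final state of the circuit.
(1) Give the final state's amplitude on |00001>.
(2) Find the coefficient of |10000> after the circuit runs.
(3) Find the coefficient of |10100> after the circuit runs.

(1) The amplitude on |00001> is sqrt(2)/2.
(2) The final state's coefficient on |10000> equals -sqrt(2)*exp(3*I*pi/4)/2.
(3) The amplitude on |10100> is 0.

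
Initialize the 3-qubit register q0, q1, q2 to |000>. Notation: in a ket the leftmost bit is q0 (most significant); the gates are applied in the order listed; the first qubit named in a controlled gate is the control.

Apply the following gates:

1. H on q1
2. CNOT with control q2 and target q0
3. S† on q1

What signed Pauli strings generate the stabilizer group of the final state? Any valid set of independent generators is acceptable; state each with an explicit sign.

The stabilizer group can be generated by -IYI, +ZII, +IIZ, among other valid generating sets.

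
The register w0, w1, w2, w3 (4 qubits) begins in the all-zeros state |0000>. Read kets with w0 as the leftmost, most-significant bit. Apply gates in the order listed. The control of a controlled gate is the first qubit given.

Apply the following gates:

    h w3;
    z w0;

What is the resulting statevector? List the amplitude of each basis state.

The resulting statevector has amplitude sqrt(2)/2 on |0000>, sqrt(2)/2 on |0001>, and 0 on every other basis state.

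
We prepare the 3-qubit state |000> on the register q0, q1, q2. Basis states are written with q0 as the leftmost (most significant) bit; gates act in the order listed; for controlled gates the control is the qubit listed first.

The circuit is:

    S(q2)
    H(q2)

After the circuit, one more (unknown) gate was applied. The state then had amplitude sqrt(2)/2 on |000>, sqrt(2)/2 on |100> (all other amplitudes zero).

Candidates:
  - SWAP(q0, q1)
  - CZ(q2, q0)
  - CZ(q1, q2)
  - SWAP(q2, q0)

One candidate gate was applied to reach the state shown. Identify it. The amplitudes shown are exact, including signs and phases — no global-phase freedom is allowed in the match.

The applied gate was SWAP(q2, q0).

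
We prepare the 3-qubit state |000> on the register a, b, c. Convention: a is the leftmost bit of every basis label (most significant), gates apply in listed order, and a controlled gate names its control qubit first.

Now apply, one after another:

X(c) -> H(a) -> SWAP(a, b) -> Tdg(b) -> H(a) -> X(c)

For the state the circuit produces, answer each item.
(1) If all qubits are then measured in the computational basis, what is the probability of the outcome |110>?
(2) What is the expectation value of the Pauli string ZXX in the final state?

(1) A full measurement returns |110> with probability 1/4.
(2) The observable ZXX averages to 0.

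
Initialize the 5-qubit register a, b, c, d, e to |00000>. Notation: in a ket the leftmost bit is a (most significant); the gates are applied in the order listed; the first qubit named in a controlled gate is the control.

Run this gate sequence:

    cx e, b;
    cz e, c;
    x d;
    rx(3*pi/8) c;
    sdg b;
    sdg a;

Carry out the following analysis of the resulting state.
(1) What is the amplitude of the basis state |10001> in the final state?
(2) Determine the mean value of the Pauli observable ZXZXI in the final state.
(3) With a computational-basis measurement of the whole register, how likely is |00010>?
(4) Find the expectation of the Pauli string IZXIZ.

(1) The amplitude on |10001> is 0.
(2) In the final state, ZXZXI has expectation 0.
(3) The probability of measuring |00010> is cos(3*pi/16)**2.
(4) In the final state, IZXIZ has expectation 0.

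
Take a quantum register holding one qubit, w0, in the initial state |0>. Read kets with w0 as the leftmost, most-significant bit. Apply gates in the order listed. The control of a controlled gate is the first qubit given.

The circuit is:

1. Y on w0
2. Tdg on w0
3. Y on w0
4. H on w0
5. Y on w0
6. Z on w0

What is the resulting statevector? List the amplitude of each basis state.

The resulting statevector has amplitude -sqrt(2)*exp(I*pi/4)/2 on |0>, -sqrt(2)*exp(I*pi/4)/2 on |1>.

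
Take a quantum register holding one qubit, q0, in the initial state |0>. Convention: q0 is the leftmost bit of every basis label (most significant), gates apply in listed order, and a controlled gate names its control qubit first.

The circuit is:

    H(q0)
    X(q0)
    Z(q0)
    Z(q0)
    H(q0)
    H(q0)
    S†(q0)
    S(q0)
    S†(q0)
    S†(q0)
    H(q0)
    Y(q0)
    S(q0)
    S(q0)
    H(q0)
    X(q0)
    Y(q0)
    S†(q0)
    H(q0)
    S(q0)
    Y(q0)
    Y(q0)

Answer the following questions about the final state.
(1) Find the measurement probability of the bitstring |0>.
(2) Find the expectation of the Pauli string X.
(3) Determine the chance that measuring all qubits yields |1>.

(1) Outcome |0> occurs with probability 1/2. Key observation: steps 8-9 multiply out to the identity, so the circuit reduces to the remaining gates.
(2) The expectation value of X is 1.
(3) The probability of measuring |1> is 1/2.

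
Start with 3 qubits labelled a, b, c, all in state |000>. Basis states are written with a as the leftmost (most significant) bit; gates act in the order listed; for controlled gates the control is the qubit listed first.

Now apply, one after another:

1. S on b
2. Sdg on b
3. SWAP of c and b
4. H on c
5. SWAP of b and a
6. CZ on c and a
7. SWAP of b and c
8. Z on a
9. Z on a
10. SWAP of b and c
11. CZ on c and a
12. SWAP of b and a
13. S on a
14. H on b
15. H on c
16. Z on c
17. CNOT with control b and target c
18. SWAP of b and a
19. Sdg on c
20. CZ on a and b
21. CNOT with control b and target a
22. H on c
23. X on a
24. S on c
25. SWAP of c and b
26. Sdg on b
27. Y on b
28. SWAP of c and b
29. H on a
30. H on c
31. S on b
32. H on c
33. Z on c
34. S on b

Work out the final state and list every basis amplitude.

The final amplitudes are sqrt(2)*(1 - I)/4 on |000>, sqrt(2)*(-1 - I)/4 on |001>, 0 on |010>, 0 on |011>, sqrt(2)*(1 + I)/4 on |100>, sqrt(2)*(-1 + I)/4 on |101>, 0 on |110>, 0 on |111>. Key observation: gates 5-12 undo each other exactly, leaving only the rest of the circuit to track.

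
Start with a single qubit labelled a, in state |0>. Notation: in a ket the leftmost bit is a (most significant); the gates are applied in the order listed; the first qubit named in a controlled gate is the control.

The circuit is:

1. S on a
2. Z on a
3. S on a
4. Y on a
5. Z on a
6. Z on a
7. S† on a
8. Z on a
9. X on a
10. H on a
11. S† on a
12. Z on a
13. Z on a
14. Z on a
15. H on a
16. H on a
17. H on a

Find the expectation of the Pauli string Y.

The expectation value of Y is -1.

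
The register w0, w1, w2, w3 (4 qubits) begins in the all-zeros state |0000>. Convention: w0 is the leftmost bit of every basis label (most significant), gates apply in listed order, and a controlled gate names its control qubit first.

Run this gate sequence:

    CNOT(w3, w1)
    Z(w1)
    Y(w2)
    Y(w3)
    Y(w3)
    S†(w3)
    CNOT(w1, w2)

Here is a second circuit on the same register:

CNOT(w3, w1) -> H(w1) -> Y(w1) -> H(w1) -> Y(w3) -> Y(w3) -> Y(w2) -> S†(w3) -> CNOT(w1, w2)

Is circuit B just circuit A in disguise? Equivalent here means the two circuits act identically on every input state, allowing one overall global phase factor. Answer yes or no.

No, they are not equivalent — no single phase factor reconciles the two unitaries.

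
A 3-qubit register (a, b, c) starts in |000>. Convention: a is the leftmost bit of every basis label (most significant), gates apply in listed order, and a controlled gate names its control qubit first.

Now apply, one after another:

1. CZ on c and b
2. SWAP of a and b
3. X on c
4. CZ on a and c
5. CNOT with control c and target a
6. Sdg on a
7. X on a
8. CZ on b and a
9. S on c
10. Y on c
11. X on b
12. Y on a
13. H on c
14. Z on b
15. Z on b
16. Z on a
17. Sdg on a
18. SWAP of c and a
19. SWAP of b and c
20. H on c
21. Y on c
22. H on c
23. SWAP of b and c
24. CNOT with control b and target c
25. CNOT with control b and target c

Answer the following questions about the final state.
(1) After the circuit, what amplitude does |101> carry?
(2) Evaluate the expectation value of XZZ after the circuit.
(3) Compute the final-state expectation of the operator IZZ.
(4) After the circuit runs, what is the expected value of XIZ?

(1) The final state's coefficient on |101> equals -sqrt(2)/2. Key observation: gates 24-25 undo each other exactly, leaving only the rest of the circuit to track.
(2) The expectation value of XZZ is -1.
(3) In the final state, IZZ has expectation -1.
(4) The observable XIZ averages to -1.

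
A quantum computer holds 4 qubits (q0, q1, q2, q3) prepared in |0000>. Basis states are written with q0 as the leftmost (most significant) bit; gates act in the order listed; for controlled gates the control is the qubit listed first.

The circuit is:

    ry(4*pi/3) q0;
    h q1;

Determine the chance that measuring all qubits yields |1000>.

A full measurement returns |1000> with probability 3/8.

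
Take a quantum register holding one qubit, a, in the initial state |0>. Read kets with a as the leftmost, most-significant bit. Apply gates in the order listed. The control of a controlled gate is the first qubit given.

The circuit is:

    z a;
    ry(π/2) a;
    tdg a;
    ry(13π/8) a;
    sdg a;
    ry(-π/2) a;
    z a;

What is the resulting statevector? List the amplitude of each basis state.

The final amplitudes are -cos(3*pi/16)/2 - I*sin(3*pi/16)/2 - exp(-I*pi/4)*sin(3*pi/16)/2 + I*exp(-I*pi/4)*cos(3*pi/16)/2 on |0>, -cos(3*pi/16)/2 - I*exp(-I*pi/4)*cos(3*pi/16)/2 - exp(-I*pi/4)*sin(3*pi/16)/2 + I*sin(3*pi/16)/2 on |1>.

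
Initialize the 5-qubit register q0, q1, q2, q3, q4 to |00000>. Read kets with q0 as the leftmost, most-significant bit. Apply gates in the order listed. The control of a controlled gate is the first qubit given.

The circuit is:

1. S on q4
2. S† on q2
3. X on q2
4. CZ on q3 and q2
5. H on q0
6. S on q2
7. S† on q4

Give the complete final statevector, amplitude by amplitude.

The resulting statevector has amplitude sqrt(2)*I/2 on |00100>, sqrt(2)*I/2 on |10100>, and 0 on every other basis state.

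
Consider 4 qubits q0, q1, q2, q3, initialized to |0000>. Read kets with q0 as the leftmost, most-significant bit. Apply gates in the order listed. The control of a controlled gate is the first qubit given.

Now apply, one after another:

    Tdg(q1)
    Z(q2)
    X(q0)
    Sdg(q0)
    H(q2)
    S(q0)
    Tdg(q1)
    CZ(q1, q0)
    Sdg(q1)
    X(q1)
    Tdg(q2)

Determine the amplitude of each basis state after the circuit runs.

The resulting statevector has amplitude sqrt(2)/2 on |1100>, -sqrt(2)*exp(3*I*pi/4)/2 on |1110>, and 0 on every other basis state.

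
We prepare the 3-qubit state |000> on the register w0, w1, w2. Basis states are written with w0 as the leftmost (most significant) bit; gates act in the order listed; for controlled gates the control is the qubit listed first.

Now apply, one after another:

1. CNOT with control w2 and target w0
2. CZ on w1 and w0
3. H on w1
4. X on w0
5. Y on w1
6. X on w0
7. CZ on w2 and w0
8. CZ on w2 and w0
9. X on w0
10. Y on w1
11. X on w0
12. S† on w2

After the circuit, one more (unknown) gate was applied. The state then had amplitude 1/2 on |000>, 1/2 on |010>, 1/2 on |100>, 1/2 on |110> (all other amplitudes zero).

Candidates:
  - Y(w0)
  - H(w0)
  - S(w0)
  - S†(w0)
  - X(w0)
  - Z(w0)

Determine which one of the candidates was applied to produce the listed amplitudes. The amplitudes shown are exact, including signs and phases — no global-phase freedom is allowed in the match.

It was H(w0) that produced the state shown.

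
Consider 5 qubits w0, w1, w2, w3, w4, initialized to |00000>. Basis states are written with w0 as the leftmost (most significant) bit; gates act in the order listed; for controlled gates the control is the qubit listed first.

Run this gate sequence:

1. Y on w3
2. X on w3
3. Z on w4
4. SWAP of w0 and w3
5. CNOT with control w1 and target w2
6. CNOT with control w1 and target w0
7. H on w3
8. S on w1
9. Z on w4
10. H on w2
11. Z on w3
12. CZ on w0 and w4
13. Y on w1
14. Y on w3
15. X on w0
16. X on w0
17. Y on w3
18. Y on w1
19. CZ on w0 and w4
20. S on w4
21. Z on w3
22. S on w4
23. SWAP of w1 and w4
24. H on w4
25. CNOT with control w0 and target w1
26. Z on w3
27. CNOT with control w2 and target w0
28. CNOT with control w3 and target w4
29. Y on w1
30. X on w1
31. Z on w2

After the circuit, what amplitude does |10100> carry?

The amplitude on |10100> is sqrt(2)/4. Key observation: steps 12-19 multiply out to the identity, so the circuit reduces to the remaining gates.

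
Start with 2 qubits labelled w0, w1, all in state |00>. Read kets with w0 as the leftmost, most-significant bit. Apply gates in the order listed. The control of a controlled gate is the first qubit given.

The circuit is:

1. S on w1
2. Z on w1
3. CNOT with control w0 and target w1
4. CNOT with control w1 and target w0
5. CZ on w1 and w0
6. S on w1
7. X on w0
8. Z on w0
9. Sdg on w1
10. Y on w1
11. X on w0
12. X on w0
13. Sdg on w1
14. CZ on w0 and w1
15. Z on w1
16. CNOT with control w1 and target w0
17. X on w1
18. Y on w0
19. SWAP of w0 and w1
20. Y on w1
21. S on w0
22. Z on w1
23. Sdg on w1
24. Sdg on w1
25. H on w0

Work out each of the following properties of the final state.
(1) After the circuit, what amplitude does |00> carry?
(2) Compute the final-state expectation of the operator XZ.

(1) |00> carries amplitude -sqrt(2)/2 in the final state.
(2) The expectation value of XZ is 1.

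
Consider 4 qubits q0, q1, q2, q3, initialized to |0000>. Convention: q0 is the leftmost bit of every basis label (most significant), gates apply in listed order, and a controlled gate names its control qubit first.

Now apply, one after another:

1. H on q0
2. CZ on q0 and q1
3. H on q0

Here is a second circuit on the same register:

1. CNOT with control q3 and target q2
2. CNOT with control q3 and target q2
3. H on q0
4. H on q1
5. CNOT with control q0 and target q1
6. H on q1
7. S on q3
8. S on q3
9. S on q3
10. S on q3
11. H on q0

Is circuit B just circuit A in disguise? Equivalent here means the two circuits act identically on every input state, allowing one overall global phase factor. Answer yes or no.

Yes — the two circuits implement the same unitary up to a global phase.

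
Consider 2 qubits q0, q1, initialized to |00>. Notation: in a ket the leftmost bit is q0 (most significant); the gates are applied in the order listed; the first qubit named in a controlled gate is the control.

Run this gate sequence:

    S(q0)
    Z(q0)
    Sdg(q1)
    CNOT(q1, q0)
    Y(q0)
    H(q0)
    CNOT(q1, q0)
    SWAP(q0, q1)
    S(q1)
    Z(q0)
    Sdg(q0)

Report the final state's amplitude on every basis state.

After the circuit, the state carries amplitude sqrt(2)*I/2 on |00>, sqrt(2)/2 on |01>, 0 on |10>, 0 on |11>.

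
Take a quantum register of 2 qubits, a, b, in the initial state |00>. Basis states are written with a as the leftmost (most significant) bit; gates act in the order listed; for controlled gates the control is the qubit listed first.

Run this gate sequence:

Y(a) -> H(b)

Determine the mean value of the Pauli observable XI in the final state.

The observable XI averages to 0.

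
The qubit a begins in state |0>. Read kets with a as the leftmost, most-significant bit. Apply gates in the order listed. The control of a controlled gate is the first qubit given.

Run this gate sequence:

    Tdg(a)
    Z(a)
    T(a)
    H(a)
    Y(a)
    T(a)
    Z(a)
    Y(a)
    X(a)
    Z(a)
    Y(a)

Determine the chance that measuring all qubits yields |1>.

A full measurement returns |1> with probability 1/2.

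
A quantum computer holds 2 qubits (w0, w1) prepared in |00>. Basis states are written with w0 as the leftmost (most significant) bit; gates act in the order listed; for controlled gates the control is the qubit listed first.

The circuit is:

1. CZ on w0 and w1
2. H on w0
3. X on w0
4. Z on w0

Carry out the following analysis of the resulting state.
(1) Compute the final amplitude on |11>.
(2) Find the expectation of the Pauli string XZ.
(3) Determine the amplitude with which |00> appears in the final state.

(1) The final state's coefficient on |11> equals 0.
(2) The expectation value of XZ is -1.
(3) The amplitude on |00> is sqrt(2)/2.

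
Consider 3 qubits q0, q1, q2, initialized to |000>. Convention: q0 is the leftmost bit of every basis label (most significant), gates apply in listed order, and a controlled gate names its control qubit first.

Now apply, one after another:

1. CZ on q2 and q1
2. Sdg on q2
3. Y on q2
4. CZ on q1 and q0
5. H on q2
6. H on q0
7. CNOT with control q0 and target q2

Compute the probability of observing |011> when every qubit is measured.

Outcome |011> occurs with probability 0.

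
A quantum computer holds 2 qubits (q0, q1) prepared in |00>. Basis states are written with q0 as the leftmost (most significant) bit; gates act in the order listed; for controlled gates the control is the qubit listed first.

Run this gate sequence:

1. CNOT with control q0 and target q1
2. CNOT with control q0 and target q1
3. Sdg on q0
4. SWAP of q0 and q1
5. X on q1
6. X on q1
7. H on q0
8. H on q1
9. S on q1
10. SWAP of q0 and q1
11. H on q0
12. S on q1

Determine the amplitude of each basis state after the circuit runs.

The resulting statevector has amplitude sqrt(2)*(1 + I)/4 on |00>, sqrt(2)*(-1 + I)/4 on |01>, sqrt(2)*(1 - I)/4 on |10>, sqrt(2)*(1 + I)/4 on |11>. Key observation: gates 1-2 undo each other exactly, leaving only the rest of the circuit to track.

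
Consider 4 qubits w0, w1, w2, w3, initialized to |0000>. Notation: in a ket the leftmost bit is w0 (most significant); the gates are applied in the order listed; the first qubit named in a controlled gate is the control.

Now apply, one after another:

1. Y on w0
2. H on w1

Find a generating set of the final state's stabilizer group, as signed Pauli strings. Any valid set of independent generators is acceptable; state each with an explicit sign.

The final state is stabilized by the group generated by +IXII, -ZIII, +IIZI, +IIIZ; other independent generating sets are equally valid.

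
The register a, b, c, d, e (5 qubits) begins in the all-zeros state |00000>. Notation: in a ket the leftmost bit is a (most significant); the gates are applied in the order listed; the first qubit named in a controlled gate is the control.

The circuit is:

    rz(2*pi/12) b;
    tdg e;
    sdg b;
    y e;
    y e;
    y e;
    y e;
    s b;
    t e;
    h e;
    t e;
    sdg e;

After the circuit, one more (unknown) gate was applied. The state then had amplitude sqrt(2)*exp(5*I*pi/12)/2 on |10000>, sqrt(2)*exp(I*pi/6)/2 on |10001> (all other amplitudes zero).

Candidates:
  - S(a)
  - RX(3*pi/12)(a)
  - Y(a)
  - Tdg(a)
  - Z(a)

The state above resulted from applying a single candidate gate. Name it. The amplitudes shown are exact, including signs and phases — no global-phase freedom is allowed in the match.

The unique candidate consistent with the amplitudes is Y(a). Key observation: gates 2-9 undo each other exactly, leaving only the rest of the circuit to track.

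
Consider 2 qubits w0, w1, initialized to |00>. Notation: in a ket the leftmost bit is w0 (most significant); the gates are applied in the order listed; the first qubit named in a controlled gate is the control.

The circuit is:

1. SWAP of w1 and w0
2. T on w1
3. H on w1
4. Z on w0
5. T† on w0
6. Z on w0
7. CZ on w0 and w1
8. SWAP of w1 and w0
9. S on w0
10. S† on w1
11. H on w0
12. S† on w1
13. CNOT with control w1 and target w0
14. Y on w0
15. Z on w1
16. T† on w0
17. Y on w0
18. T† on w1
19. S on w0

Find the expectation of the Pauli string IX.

In the final state, IX has expectation 0.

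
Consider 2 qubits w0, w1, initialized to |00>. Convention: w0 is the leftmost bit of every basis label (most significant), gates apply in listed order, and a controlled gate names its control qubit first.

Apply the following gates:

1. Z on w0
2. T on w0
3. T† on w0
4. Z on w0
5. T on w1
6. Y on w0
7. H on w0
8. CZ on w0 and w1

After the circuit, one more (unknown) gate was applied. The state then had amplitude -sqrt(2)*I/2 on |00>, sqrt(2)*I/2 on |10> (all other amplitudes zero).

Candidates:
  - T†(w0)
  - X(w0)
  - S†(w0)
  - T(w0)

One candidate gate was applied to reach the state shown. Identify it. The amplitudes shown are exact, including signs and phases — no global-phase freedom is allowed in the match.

The unique candidate consistent with the amplitudes is X(w0). Key observation: steps 1-4 multiply out to the identity, so the circuit reduces to the remaining gates.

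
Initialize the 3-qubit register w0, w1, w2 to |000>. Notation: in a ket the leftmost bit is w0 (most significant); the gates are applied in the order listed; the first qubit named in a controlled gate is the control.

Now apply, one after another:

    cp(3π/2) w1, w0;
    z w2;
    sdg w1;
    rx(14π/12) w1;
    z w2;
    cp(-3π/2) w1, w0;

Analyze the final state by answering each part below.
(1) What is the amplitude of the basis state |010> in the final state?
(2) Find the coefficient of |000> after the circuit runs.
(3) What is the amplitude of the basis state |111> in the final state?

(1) The amplitude on |010> is I*(-sqrt(6) - sqrt(2))/4.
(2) |000> carries amplitude -sqrt(6)/4 + sqrt(2)/4 in the final state.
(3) |111> carries amplitude 0 in the final state.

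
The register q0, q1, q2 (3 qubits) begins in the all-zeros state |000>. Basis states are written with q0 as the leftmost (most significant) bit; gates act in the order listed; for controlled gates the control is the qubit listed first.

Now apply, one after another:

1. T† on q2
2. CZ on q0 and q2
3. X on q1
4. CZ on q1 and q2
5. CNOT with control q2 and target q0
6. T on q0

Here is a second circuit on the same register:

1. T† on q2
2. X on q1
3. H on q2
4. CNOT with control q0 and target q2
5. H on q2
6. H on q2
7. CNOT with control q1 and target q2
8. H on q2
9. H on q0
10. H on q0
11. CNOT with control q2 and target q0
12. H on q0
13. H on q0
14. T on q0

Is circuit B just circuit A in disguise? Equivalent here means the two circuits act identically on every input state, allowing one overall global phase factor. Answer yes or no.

Yes — the two circuits implement the same unitary up to a global phase.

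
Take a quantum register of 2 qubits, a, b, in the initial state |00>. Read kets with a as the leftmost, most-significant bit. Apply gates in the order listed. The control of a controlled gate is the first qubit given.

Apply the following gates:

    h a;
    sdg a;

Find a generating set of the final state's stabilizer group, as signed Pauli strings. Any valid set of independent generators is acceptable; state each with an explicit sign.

The stabilizer group can be generated by -YI, +IZ, among other valid generating sets.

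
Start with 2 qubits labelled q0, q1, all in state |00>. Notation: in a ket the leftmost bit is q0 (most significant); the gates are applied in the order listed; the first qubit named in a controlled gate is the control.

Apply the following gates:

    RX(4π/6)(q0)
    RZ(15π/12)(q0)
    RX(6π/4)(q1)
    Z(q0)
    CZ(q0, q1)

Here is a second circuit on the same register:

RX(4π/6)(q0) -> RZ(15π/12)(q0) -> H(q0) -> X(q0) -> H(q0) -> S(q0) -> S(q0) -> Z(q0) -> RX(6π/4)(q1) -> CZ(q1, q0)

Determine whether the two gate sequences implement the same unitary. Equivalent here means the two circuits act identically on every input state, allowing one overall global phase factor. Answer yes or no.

Yes, they are equivalent — the unitaries differ by at most a global phase.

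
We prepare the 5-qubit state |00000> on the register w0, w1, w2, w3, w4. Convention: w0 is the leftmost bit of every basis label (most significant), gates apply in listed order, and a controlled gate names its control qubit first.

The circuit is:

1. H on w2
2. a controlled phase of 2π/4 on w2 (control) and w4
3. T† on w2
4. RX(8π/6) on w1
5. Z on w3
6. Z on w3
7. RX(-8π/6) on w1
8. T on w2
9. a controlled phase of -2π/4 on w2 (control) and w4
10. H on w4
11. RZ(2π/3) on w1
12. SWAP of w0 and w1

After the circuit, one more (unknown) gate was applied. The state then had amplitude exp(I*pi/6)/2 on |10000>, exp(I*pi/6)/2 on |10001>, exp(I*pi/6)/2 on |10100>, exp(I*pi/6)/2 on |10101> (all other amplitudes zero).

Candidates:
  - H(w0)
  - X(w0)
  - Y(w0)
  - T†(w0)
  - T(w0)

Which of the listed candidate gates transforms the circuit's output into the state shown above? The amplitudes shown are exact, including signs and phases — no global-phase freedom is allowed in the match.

The applied gate was Y(w0). Key observation: the block from step 2 through step 9 cancels to the identity and can be dropped.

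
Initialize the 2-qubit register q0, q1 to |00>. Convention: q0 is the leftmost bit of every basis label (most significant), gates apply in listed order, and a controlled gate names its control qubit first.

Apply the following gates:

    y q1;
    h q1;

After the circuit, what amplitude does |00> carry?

|00> carries amplitude sqrt(2)*I/2 in the final state.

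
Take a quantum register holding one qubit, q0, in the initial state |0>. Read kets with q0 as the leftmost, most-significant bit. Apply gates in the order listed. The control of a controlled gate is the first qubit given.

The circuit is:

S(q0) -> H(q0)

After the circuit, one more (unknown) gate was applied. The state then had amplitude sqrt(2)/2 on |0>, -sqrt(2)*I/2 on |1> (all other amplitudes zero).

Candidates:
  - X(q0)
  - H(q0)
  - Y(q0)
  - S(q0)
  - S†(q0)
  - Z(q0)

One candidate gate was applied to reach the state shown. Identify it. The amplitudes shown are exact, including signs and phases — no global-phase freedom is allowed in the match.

It was S†(q0) that produced the state shown.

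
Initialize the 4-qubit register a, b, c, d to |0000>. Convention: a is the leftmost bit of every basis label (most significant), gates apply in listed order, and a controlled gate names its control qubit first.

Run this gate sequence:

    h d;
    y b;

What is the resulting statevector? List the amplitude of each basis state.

The final amplitudes are sqrt(2)*I/2 on |0100>, sqrt(2)*I/2 on |0101>, and 0 on every other basis state.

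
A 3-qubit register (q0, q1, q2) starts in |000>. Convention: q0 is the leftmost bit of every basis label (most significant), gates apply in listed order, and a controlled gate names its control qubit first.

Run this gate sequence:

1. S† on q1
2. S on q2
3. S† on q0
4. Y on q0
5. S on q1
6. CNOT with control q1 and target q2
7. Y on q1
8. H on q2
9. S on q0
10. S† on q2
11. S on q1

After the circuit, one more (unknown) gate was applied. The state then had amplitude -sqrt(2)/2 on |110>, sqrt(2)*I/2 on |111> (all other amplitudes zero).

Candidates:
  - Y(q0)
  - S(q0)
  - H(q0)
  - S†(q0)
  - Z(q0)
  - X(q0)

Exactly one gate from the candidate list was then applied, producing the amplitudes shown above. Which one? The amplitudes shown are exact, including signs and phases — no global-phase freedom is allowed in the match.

The unique candidate consistent with the amplitudes is Z(q0).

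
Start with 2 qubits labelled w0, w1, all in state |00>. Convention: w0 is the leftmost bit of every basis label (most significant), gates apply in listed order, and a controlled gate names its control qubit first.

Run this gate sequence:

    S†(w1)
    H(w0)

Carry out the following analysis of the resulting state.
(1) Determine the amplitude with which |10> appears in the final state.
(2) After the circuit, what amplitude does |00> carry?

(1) The amplitude on |10> is sqrt(2)/2.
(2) The final state's coefficient on |00> equals sqrt(2)/2.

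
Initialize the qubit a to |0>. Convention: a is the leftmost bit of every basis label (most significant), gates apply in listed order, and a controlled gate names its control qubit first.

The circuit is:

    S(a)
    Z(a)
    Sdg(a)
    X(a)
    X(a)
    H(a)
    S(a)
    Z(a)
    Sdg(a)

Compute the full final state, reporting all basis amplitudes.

The final amplitudes are sqrt(2)/2 on |0>, -sqrt(2)/2 on |1>.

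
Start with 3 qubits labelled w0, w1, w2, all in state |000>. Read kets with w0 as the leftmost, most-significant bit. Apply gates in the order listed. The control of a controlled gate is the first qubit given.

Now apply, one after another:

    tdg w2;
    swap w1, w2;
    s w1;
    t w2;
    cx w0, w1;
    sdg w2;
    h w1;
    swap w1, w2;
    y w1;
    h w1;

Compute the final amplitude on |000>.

The final state's coefficient on |000> equals I/2.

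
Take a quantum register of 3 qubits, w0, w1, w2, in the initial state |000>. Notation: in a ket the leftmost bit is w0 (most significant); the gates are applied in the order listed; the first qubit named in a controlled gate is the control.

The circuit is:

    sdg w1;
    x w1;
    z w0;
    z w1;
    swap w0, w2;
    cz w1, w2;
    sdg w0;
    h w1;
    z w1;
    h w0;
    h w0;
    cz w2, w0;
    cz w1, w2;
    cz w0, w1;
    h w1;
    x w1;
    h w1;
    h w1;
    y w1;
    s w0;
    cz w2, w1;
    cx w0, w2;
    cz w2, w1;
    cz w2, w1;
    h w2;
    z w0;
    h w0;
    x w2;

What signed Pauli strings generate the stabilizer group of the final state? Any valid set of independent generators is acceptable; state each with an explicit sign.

The stabilizer group can be generated by +XII, +IIX, +IZI, among other valid generating sets. Key observation: gates 23-24 undo each other exactly, leaving only the rest of the circuit to track.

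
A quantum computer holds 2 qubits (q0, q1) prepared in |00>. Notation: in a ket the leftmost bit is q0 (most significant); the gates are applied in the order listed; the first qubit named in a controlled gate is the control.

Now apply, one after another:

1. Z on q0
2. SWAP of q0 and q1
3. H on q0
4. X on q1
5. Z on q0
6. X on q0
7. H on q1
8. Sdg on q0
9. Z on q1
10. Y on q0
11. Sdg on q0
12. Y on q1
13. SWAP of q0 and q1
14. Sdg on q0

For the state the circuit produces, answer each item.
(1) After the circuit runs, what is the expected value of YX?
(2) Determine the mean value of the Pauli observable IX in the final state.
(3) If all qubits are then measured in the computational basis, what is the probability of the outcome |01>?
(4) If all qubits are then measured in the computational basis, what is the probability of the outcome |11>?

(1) The expectation value of YX is 1.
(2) The observable IX averages to 1.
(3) Outcome |01> occurs with probability 1/4.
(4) A full measurement returns |11> with probability 1/4.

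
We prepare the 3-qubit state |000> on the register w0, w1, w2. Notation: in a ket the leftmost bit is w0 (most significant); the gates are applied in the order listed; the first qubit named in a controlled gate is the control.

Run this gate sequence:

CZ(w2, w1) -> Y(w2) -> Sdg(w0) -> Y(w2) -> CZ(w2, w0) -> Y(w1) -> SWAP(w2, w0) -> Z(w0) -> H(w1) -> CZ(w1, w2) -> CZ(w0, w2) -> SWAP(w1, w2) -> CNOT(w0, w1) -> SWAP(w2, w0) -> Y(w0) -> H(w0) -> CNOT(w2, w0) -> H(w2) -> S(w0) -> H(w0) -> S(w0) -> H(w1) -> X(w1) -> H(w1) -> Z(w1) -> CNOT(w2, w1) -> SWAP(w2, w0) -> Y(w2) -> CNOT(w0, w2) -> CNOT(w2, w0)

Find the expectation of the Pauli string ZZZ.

In the final state, ZZZ has expectation 1. Key observation: the block from step 22 through step 25 cancels to the identity and can be dropped.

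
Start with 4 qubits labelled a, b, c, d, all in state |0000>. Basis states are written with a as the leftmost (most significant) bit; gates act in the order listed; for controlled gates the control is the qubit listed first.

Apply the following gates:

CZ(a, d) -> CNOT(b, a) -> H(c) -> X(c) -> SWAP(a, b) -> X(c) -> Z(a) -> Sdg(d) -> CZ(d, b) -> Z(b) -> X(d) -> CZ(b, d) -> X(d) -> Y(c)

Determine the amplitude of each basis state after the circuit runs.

The resulting statevector has amplitude -sqrt(2)*I/2 on |0000>, sqrt(2)*I/2 on |0010>, and 0 on every other basis state.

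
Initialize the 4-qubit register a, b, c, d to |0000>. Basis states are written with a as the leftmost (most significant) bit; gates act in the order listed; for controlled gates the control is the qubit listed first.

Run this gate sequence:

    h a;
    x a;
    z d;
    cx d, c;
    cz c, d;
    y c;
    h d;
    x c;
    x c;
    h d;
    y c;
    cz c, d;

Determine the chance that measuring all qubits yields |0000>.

A full measurement returns |0000> with probability 1/2.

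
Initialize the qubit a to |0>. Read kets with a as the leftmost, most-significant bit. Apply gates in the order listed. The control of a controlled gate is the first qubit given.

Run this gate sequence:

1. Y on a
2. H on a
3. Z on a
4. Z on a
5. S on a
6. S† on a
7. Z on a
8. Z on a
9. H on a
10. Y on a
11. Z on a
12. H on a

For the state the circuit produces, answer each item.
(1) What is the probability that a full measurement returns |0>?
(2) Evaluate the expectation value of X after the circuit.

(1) A full measurement returns |0> with probability 1/2. Key observation: steps 2-9 multiply out to the identity, so the circuit reduces to the remaining gates.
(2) In the final state, X has expectation 1.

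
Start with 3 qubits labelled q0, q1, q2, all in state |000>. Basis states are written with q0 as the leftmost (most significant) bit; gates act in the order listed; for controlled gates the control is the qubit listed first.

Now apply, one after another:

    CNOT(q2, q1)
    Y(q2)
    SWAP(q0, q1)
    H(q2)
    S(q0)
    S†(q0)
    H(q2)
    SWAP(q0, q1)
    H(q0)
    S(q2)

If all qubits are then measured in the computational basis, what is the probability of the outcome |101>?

The probability of measuring |101> is 1/2. Key observation: steps 3-8 multiply out to the identity, so the circuit reduces to the remaining gates.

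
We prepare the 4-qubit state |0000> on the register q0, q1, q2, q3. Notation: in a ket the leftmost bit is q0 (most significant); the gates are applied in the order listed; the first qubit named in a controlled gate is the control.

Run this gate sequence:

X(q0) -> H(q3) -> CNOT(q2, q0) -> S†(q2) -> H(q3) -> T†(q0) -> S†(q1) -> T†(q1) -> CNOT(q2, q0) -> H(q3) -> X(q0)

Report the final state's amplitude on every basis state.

The final amplitudes are -sqrt(2)*exp(3*I*pi/4)/2 on |0000>, -sqrt(2)*exp(3*I*pi/4)/2 on |0001>, and 0 on every other basis state.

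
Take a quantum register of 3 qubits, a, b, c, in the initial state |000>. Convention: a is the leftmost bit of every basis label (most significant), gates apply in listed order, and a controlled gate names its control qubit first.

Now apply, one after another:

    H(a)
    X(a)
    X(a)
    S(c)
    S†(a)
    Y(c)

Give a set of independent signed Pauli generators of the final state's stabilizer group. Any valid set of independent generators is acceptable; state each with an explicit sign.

The stabilizer group can be generated by -YII, +IZI, -IIZ, among other valid generating sets. Key observation: the block from step 2 through step 3 cancels to the identity and can be dropped.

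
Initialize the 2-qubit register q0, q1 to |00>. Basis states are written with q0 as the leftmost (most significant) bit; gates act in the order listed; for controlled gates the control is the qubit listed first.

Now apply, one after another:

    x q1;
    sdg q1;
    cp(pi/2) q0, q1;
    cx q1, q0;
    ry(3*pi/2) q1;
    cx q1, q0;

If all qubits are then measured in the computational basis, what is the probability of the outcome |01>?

The probability of measuring |01> is 1/2.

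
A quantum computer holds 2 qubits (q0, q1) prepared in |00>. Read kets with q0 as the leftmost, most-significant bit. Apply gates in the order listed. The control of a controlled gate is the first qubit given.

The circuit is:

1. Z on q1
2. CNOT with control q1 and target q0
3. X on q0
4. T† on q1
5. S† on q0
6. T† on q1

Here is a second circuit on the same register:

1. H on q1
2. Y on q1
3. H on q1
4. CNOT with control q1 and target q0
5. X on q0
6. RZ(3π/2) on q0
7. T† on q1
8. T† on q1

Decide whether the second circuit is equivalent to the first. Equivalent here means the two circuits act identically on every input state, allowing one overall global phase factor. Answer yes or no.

No: there is an input state on which the two circuits produce genuinely different outputs (not merely differing by a phase).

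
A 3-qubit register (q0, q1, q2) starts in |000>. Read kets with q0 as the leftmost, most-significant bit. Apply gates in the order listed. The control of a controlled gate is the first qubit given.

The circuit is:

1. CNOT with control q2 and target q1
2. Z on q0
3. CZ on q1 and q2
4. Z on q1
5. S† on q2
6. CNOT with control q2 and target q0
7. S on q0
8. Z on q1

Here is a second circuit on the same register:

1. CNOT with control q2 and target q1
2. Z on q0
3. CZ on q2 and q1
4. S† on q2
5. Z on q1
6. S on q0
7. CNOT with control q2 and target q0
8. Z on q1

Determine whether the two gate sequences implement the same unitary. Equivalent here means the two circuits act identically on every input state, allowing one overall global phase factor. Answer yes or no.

No: there is an input state on which the two circuits produce genuinely different outputs (not merely differing by a phase).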